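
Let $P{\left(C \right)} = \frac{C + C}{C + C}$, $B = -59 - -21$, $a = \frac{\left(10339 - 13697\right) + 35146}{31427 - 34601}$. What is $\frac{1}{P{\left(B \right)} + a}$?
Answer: $- \frac{529}{4769} \approx -0.11092$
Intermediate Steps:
$a = - \frac{5298}{529}$ ($a = \frac{-3358 + 35146}{-3174} = 31788 \left(- \frac{1}{3174}\right) = - \frac{5298}{529} \approx -10.015$)
$B = -38$ ($B = -59 + 21 = -38$)
$P{\left(C \right)} = 1$ ($P{\left(C \right)} = \frac{2 C}{2 C} = 2 C \frac{1}{2 C} = 1$)
$\frac{1}{P{\left(B \right)} + a} = \frac{1}{1 - \frac{5298}{529}} = \frac{1}{- \frac{4769}{529}} = - \frac{529}{4769}$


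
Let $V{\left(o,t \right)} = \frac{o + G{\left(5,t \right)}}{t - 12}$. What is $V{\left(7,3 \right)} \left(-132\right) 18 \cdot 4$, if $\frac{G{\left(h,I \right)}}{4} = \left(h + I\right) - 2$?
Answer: $32736$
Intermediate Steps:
$G{\left(h,I \right)} = -8 + 4 I + 4 h$ ($G{\left(h,I \right)} = 4 \left(\left(h + I\right) - 2\right) = 4 \left(\left(I + h\right) - 2\right) = 4 \left(-2 + I + h\right) = -8 + 4 I + 4 h$)
$V{\left(o,t \right)} = \frac{12 + o + 4 t}{-12 + t}$ ($V{\left(o,t \right)} = \frac{o + \left(-8 + 4 t + 4 \cdot 5\right)}{t - 12} = \frac{o + \left(-8 + 4 t + 20\right)}{-12 + t} = \frac{o + \left(12 + 4 t\right)}{-12 + t} = \frac{12 + o + 4 t}{-12 + t}$)
$V{\left(7,3 \right)} \left(-132\right) 18 \cdot 4 = \frac{12 + 7 + 4 \cdot 3}{-12 + 3} \left(-132\right) 18 \cdot 4 = \frac{12 + 7 + 12}{-9} \left(-132\right) 72 = \left(- \frac{1}{9}\right) 31 \left(-132\right) 72 = \left(- \frac{31}{9}\right) \left(-132\right) 72 = \frac{1364}{3} \cdot 72 = 32736$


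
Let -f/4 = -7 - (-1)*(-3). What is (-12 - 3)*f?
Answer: -600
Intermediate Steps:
f = 40 (f = -4*(-7 - (-1)*(-3)) = -4*(-7 - 1*3) = -4*(-7 - 3) = -4*(-10) = 40)
(-12 - 3)*f = (-12 - 3)*40 = -15*40 = -600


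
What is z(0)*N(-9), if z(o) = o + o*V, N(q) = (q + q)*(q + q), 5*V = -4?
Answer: 0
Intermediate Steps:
V = -⅘ (V = (⅕)*(-4) = -⅘ ≈ -0.80000)
N(q) = 4*q² (N(q) = (2*q)*(2*q) = 4*q²)
z(o) = o/5 (z(o) = o + o*(-⅘) = o - 4*o/5 = o/5)
z(0)*N(-9) = ((⅕)*0)*(4*(-9)²) = 0*(4*81) = 0*324 = 0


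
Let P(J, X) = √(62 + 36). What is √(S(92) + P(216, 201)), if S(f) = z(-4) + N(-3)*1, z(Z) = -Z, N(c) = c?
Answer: √(1 + 7*√2) ≈ 3.3014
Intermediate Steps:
P(J, X) = 7*√2 (P(J, X) = √98 = 7*√2)
S(f) = 1 (S(f) = -1*(-4) - 3*1 = 4 - 3 = 1)
√(S(92) + P(216, 201)) = √(1 + 7*√2)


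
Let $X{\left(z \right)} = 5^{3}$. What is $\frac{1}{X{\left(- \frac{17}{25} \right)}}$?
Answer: $\frac{1}{125} \approx 0.008$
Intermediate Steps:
$X{\left(z \right)} = 125$
$\frac{1}{X{\left(- \frac{17}{25} \right)}} = \frac{1}{125}$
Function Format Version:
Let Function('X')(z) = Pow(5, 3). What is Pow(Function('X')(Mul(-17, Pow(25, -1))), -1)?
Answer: Rational(1, 125) ≈ 0.0080000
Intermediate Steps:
Function('X')(z) = 125
Pow(Function('X')(Mul(-17, Pow(25, -1))), -1) = Pow(125, -1) = Rational(1, 125)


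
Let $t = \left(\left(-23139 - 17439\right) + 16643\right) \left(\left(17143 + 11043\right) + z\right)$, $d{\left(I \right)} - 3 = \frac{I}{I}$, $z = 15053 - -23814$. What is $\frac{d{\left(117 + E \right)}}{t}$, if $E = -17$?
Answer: $- \frac{4}{1604913555} \approx -2.4923 \cdot 10^{-9}$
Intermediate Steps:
$z = 38867$ ($z = 15053 + 23814 = 38867$)
$d{\left(I \right)} = 4$ ($d{\left(I \right)} = 3 + \frac{I}{I} = 3 + 1 = 4$)
$t = -1604913555$ ($t = \left(\left(-23139 - 17439\right) + 16643\right) \left(\left(17143 + 11043\right) + 38867\right) = \left(-40578 + 16643\right) \left(28186 + 38867\right) = \left(-23935\right) 67053 = -1604913555$)
$\frac{d{\left(117 + E \right)}}{t} = \frac{4}{-1604913555} = 4 \left(- \frac{1}{1604913555}\right) = - \frac{4}{1604913555}$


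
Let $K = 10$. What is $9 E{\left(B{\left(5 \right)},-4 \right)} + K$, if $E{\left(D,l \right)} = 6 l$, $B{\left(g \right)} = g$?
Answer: $-206$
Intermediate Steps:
$9 E{\left(B{\left(5 \right)},-4 \right)} + K = 9 \cdot 6 \left(-4\right) + 10 = 9 \left(-24\right) + 10 = -216 + 10 = -206$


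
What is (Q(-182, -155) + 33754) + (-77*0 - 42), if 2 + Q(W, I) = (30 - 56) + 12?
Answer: 33696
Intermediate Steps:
Q(W, I) = -16 (Q(W, I) = -2 + ((30 - 56) + 12) = -2 + (-26 + 12) = -2 - 14 = -16)
(Q(-182, -155) + 33754) + (-77*0 - 42) = (-16 + 33754) + (-77*0 - 42) = 33738 + (0 - 42) = 33738 - 42 = 33696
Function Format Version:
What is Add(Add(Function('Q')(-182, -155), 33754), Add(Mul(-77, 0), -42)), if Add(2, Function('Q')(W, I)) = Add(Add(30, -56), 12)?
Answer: 33696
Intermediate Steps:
Function('Q')(W, I) = -16 (Function('Q')(W, I) = Add(-2, Add(Add(30, -56), 12)) = Add(-2, Add(-26, 12)) = Add(-2, -14) = -16)
Add(Add(Function('Q')(-182, -155), 33754), Add(Mul(-77, 0), -42)) = Add(Add(-16, 33754), Add(Mul(-77, 0), -42)) = Add(33738, Add(0, -42)) = Add(33738, -42) = 33696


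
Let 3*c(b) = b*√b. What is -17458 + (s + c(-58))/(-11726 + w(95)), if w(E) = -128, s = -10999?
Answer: -206936133/11854 + 29*I*√58/17781 ≈ -17457.0 + 0.012421*I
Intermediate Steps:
c(b) = b^(3/2)/3 (c(b) = (b*√b)/3 = b^(3/2)/3)
-17458 + (s + c(-58))/(-11726 + w(95)) = -17458 + (-10999 + (-58)^(3/2)/3)/(-11726 - 128) = -17458 + (-10999 + (-58*I*√58)/3)/(-11854) = -17458 + (-10999 - 58*I*√58/3)*(-1/11854) = -17458 + (10999/11854 + 29*I*√58/17781) = -206936133/11854 + 29*I*√58/17781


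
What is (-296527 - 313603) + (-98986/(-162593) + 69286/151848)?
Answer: -7531865332818797/12344710932 ≈ -6.1013e+5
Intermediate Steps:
(-296527 - 313603) + (-98986/(-162593) + 69286/151848) = -610130 + (-98986*(-1/162593) + 69286*(1/151848)) = -610130 + (98986/162593 + 34643/75924) = -610130 + 13148122363/12344710932 = -7531865332818797/12344710932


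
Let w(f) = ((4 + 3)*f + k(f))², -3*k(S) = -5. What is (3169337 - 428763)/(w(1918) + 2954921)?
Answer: 12332583/824657189 ≈ 0.014955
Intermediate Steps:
k(S) = 5/3 (k(S) = -⅓*(-5) = 5/3)
w(f) = (5/3 + 7*f)² (w(f) = ((4 + 3)*f + 5/3)² = (7*f + 5/3)² = (5/3 + 7*f)²)
(3169337 - 428763)/(w(1918) + 2954921) = (3169337 - 428763)/((5 + 21*1918)²/9 + 2954921) = 2740574/((5 + 40278)²/9 + 2954921) = 2740574/((⅑)*40283² + 2954921) = 2740574/((⅑)*1622720089 + 2954921) = 2740574/(1622720089/9 + 2954921) = 2740574/(1649314378/9) = 2740574*(9/1649314378) = 12332583/824657189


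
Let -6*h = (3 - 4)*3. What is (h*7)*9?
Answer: 63/2 ≈ 31.500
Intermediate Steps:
h = ½ (h = -(3 - 4)*3/6 = -(-1)*3/6 = -⅙*(-3) = ½ ≈ 0.50000)
(h*7)*9 = ((½)*7)*9 = (7/2)*9 = 63/2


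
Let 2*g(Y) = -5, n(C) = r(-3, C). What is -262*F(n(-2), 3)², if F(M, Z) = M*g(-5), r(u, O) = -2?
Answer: -6550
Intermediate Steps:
n(C) = -2
g(Y) = -5/2 (g(Y) = (½)*(-5) = -5/2)
F(M, Z) = -5*M/2 (F(M, Z) = M*(-5/2) = -5*M/2)
-262*F(n(-2), 3)² = -262*(-5/2*(-2))² = -262*5² = -262*25 = -6550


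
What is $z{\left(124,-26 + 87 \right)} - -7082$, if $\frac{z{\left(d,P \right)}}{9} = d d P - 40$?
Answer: $8448146$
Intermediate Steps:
$z{\left(d,P \right)} = -360 + 9 P d^{2}$ ($z{\left(d,P \right)} = 9 \left(d d P - 40\right) = 9 \left(d^{2} P - 40\right) = 9 \left(P d^{2} - 40\right) = 9 \left(-40 + P d^{2}\right) = -360 + 9 P d^{2}$)
$z{\left(124,-26 + 87 \right)} - -7082 = \left(-360 + 9 \left(-26 + 87\right) 124^{2}\right) - -7082 = \left(-360 + 9 \cdot 61 \cdot 15376\right) + 7082 = \left(-360 + 8441424\right) + 7082 = 8441064 + 7082 = 8448146$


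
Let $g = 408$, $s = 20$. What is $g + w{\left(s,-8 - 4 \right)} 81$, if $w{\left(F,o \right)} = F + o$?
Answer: $1056$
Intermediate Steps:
$g + w{\left(s,-8 - 4 \right)} 81 = 408 + \left(20 - 12\right) 81 = 408 + 8 \cdot 81 = 408 + 648 = 1056$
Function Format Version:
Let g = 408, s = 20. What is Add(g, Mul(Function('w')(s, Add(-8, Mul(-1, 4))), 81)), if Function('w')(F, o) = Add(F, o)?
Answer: 1056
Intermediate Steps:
Add(g, Mul(Function('w')(s, Add(-8, Mul(-1, 4))), 81)) = Add(408, Mul(Add(20, Add(-8, Mul(-1, 4))), 81)) = Add(408, Mul(Add(20, Add(-8, -4)), 81)) = Add(408, Mul(Add(20, -12), 81)) = Add(408, Mul(8, 81)) = Add(408, 648) = 1056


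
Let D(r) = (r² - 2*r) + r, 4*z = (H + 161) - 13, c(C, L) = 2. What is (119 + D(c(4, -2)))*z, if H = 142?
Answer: 17545/2 ≈ 8772.5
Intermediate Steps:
z = 145/2 (z = ((142 + 161) - 13)/4 = (303 - 13)/4 = (¼)*290 = 145/2 ≈ 72.500)
D(r) = r² - r
(119 + D(c(4, -2)))*z = (119 + 2*(-1 + 2))*(145/2) = (119 + 2*1)*(145/2) = (119 + 2)*(145/2) = 121*(145/2) = 17545/2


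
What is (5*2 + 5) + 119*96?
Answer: 11439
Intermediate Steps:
(5*2 + 5) + 119*96 = (10 + 5) + 11424 = 15 + 11424 = 11439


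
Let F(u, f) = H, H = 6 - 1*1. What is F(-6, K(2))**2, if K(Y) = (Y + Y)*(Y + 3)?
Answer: 25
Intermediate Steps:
K(Y) = 2*Y*(3 + Y) (K(Y) = (2*Y)*(3 + Y) = 2*Y*(3 + Y))
H = 5 (H = 6 - 1 = 5)
F(u, f) = 5
F(-6, K(2))**2 = 5**2 = 25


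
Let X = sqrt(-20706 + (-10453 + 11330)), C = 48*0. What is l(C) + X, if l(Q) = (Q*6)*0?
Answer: I*sqrt(19829) ≈ 140.82*I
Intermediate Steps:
C = 0
l(Q) = 0 (l(Q) = (6*Q)*0 = 0)
X = I*sqrt(19829) (X = sqrt(-20706 + 877) = sqrt(-19829) = I*sqrt(19829) ≈ 140.82*I)
l(C) + X = 0 + I*sqrt(19829) = I*sqrt(19829)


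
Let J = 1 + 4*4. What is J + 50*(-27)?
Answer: -1333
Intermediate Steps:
J = 17 (J = 1 + 16 = 17)
J + 50*(-27) = 17 + 50*(-27) = 17 - 1350 = -1333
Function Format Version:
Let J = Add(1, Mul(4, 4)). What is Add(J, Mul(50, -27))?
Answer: -1333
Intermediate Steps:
J = 17 (J = Add(1, 16) = 17)
Add(J, Mul(50, -27)) = Add(17, Mul(50, -27)) = Add(17, -1350) = -1333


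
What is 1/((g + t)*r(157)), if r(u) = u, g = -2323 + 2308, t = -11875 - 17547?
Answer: -1/4621609 ≈ -2.1637e-7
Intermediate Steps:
t = -29422
g = -15
1/((g + t)*r(157)) = 1/(-15 - 29422*157) = (1/157)/(-29437) = -1/29437*1/157 = -1/4621609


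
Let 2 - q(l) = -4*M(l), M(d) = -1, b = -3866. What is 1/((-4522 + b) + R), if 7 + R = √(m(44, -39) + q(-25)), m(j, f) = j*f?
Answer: -8395/70477743 - I*√1718/70477743 ≈ -0.00011912 - 5.8811e-7*I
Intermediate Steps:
m(j, f) = f*j
q(l) = -2 (q(l) = 2 - (-4)*(-1) = 2 - 1*4 = 2 - 4 = -2)
R = -7 + I*√1718 (R = -7 + √(-39*44 - 2) = -7 + √(-1716 - 2) = -7 + √(-1718) = -7 + I*√1718 ≈ -7.0 + 41.449*I)
1/((-4522 + b) + R) = 1/((-4522 - 3866) + (-7 + I*√1718)) = 1/(-8388 + (-7 + I*√1718)) = 1/(-8395 + I*√1718)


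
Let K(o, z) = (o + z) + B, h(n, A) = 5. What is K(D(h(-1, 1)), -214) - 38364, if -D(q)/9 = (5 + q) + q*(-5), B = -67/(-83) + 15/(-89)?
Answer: -283973723/7387 ≈ -38442.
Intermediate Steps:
B = 4718/7387 (B = -67*(-1/83) + 15*(-1/89) = 67/83 - 15/89 = 4718/7387 ≈ 0.63869)
D(q) = -45 + 36*q (D(q) = -9*((5 + q) + q*(-5)) = -9*((5 + q) - 5*q) = -9*(5 - 4*q) = -45 + 36*q)
K(o, z) = 4718/7387 + o + z (K(o, z) = (o + z) + 4718/7387 = 4718/7387 + o + z)
K(D(h(-1, 1)), -214) - 38364 = (4718/7387 + (-45 + 36*5) - 214) - 38364 = (4718/7387 + (-45 + 180) - 214) - 38364 = (4718/7387 + 135 - 214) - 38364 = -578855/7387 - 38364 = -283973723/7387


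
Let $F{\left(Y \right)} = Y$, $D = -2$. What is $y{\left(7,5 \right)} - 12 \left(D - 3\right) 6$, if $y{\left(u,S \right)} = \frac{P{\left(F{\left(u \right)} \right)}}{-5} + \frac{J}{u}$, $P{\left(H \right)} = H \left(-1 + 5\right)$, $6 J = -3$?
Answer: $\frac{24803}{70} \approx 354.33$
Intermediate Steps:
$J = - \frac{1}{2}$ ($J = \frac{1}{6} \left(-3\right) = - \frac{1}{2} \approx -0.5$)
$P{\left(H \right)} = 4 H$ ($P{\left(H \right)} = H 4 = 4 H$)
$y{\left(u,S \right)} = - \frac{4 u}{5} - \frac{1}{2 u}$ ($y{\left(u,S \right)} = \frac{4 u}{-5} - \frac{1}{2 u} = 4 u \left(- \frac{1}{5}\right) - \frac{1}{2 u} = - \frac{4 u}{5} - \frac{1}{2 u}$)
$y{\left(7,5 \right)} - 12 \left(D - 3\right) 6 = \frac{-5 - 8 \cdot 7^{2}}{10 \cdot 7} - 12 \left(-2 - 3\right) 6 = \frac{1}{10} \cdot \frac{1}{7} \left(-5 - 392\right) - 12 \left(\left(-5\right) 6\right) = \frac{1}{10} \cdot \frac{1}{7} \left(-5 - 392\right) - -360 = \frac{1}{10} \cdot \frac{1}{7} \left(-397\right) + 360 = - \frac{397}{70} + 360 = \frac{24803}{70}$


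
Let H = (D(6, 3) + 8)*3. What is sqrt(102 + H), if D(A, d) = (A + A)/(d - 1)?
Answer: 12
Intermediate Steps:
D(A, d) = 2*A/(-1 + d) (D(A, d) = (2*A)/(-1 + d) = 2*A/(-1 + d))
H = 42 (H = (2*6/(-1 + 3) + 8)*3 = (2*6/2 + 8)*3 = (2*6*(1/2) + 8)*3 = (6 + 8)*3 = 14*3 = 42)
sqrt(102 + H) = sqrt(102 + 42) = sqrt(144) = 12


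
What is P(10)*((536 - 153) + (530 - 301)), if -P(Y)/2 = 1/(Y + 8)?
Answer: -68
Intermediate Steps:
P(Y) = -2/(8 + Y) (P(Y) = -2/(Y + 8) = -2/(8 + Y))
P(10)*((536 - 153) + (530 - 301)) = (-2/(8 + 10))*((536 - 153) + (530 - 301)) = (-2/18)*(383 + 229) = -2*1/18*612 = -⅑*612 = -68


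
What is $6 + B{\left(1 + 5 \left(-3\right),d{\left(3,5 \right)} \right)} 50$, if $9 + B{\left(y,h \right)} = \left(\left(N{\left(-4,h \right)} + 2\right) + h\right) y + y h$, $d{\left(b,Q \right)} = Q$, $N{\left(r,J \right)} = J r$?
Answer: $5156$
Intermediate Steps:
$B{\left(y,h \right)} = -9 + h y + y \left(2 - 3 h\right)$ ($B{\left(y,h \right)} = -9 + \left(\left(\left(h \left(-4\right) + 2\right) + h\right) y + y h\right) = -9 + \left(\left(\left(- 4 h + 2\right) + h\right) y + h y\right) = -9 + \left(\left(\left(2 - 4 h\right) + h\right) y + h y\right) = -9 + \left(\left(2 - 3 h\right) y + h y\right) = -9 + \left(y \left(2 - 3 h\right) + h y\right) = -9 + \left(h y + y \left(2 - 3 h\right)\right) = -9 + h y + y \left(2 - 3 h\right)$)
$6 + B{\left(1 + 5 \left(-3\right),d{\left(3,5 \right)} \right)} 50 = 6 + \left(-9 + 2 \left(1 + 5 \left(-3\right)\right) - 10 \left(1 + 5 \left(-3\right)\right)\right) 50 = 6 + \left(-9 + 2 \left(1 - 15\right) - 10 \left(1 - 15\right)\right) 50 = 6 + \left(-9 + 2 \left(-14\right) - 10 \left(-14\right)\right) 50 = 6 + \left(-9 - 28 + 140\right) 50 = 6 + 103 \cdot 50 = 6 + 5150 = 5156$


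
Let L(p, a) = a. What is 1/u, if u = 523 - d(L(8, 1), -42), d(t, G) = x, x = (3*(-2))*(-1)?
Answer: 1/517 ≈ 0.0019342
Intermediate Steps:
x = 6 (x = -6*(-1) = 6)
d(t, G) = 6
u = 517 (u = 523 - 1*6 = 523 - 6 = 517)
1/u = 1/517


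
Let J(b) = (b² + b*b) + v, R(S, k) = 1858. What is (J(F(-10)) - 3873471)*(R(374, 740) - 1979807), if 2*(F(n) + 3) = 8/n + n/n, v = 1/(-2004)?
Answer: 383840890625477407/50100 ≈ 7.6615e+12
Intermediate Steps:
v = -1/2004 ≈ -0.00049900
F(n) = -5/2 + 4/n (F(n) = -3 + (8/n + n/n)/2 = -3 + (8/n + 1)/2 = -3 + (1 + 8/n)/2 = -3 + (½ + 4/n) = -5/2 + 4/n)
J(b) = -1/2004 + 2*b² (J(b) = (b² + b*b) - 1/2004 = (b² + b²) - 1/2004 = 2*b² - 1/2004 = -1/2004 + 2*b²)
(J(F(-10)) - 3873471)*(R(374, 740) - 1979807) = ((-1/2004 + 2*(-5/2 + 4/(-10))²) - 3873471)*(1858 - 1979807) = ((-1/2004 + 2*(-5/2 + 4*(-⅒))²) - 3873471)*(-1977949) = ((-1/2004 + 2*(-5/2 - ⅖)²) - 3873471)*(-1977949) = ((-1/2004 + 2*(-29/10)²) - 3873471)*(-1977949) = ((-1/2004 + 2*(841/100)) - 3873471)*(-1977949) = ((-1/2004 + 841/50) - 3873471)*(-1977949) = (842657/50100 - 3873471)*(-1977949) = -194060054443/50100*(-1977949) = 383840890625477407/50100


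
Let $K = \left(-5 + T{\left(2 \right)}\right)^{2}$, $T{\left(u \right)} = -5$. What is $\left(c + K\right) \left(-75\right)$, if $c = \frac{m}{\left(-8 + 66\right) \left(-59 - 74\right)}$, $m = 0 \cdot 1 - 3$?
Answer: $- \frac{57855225}{7714} \approx -7500.0$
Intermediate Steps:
$m = -3$ ($m = 0 - 3 = -3$)
$c = \frac{3}{7714}$ ($c = - \frac{3}{\left(-8 + 66\right) \left(-59 - 74\right)} = - \frac{3}{58 \left(-133\right)} = - \frac{3}{-7714} = \left(-3\right) \left(- \frac{1}{7714}\right) = \frac{3}{7714} \approx 0.0003889$)
$K = 100$ ($K = \left(-5 - 5\right)^{2} = \left(-10\right)^{2} = 100$)
$\left(c + K\right) \left(-75\right) = \left(\frac{3}{7714} + 100\right) \left(-75\right) = \frac{771403}{7714} \left(-75\right) = - \frac{57855225}{7714}$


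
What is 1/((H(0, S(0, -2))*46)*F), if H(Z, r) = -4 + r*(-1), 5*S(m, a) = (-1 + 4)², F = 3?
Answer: -5/4002 ≈ -0.0012494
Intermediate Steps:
S(m, a) = 9/5 (S(m, a) = (-1 + 4)²/5 = (⅕)*3² = (⅕)*9 = 9/5)
H(Z, r) = -4 - r
1/((H(0, S(0, -2))*46)*F) = 1/(((-4 - 1*9/5)*46)*3) = 1/(((-4 - 9/5)*46)*3) = 1/(-29/5*46*3) = 1/(-1334/5*3) = 1/(-4002/5) = -5/4002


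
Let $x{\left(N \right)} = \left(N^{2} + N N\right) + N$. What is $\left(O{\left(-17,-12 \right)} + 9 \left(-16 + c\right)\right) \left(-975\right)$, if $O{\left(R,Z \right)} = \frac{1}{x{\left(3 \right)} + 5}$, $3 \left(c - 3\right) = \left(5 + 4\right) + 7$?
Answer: $\frac{134475}{2} \approx 67238.0$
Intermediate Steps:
$x{\left(N \right)} = N + 2 N^{2}$ ($x{\left(N \right)} = \left(N^{2} + N^{2}\right) + N = 2 N^{2} + N = N + 2 N^{2}$)
$c = \frac{25}{3}$ ($c = 3 + \frac{\left(5 + 4\right) + 7}{3} = 3 + \frac{9 + 7}{3} = 3 + \frac{1}{3} \cdot 16 = 3 + \frac{16}{3} = \frac{25}{3} \approx 8.3333$)
$O{\left(R,Z \right)} = \frac{1}{26}$ ($O{\left(R,Z \right)} = \frac{1}{3 \left(1 + 2 \cdot 3\right) + 5} = \frac{1}{3 \left(1 + 6\right) + 5} = \frac{1}{3 \cdot 7 + 5} = \frac{1}{21 + 5} = \frac{1}{26}$)
$\left(O{\left(-17,-12 \right)} + 9 \left(-16 + c\right)\right) \left(-975\right) = \left(\frac{1}{26} + 9 \left(-16 + \frac{25}{3}\right)\right) \left(-975\right) = \left(\frac{1}{26} + 9 \left(- \frac{23}{3}\right)\right) \left(-975\right) = \left(\frac{1}{26} - 69\right) \left(-975\right) = \left(- \frac{1793}{26}\right) \left(-975\right) = \frac{134475}{2}$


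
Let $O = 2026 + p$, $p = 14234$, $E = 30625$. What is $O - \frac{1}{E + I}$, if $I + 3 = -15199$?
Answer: $\frac{250777979}{15423} \approx 16260.0$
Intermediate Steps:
$I = -15202$ ($I = -3 - 15199 = -15202$)
$O = 16260$ ($O = 2026 + 14234 = 16260$)
$O - \frac{1}{E + I} = 16260 - \frac{1}{30625 - 15202} = 16260 - \frac{1}{15423} = \frac{250777979}{15423}$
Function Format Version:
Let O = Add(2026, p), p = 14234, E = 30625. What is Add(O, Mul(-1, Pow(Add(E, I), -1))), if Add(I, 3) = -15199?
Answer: Rational(250777979, 15423) ≈ 16260.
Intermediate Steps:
I = -15202 (I = Add(-3, -15199) = -15202)
O = 16260 (O = Add(2026, 14234) = 16260)
Add(O, Mul(-1, Pow(Add(E, I), -1))) = Add(16260, Mul(-1, Pow(Add(30625, -15202), -1))) = Add(16260, Mul(-1, Pow(15423, -1))) = Add(16260, Mul(-1, Rational(1, 15423))) = Add(16260, Rational(-1, 15423)) = Rational(250777979, 15423)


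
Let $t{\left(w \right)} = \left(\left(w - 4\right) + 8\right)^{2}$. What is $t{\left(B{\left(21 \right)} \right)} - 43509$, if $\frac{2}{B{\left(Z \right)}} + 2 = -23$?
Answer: $- \frac{27183521}{625} \approx -43494.0$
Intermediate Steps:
$B{\left(Z \right)} = - \frac{2}{25}$ ($B{\left(Z \right)} = \frac{2}{-2 - 23} = \frac{2}{-25} = 2 \left(- \frac{1}{25}\right) = - \frac{2}{25}$)
$t{\left(w \right)} = \left(4 + w\right)^{2}$ ($t{\left(w \right)} = \left(\left(w - 4\right) + 8\right)^{2} = \left(\left(-4 + w\right) + 8\right)^{2} = \left(4 + w\right)^{2}$)
$t{\left(B{\left(21 \right)} \right)} - 43509 = \left(4 - \frac{2}{25}\right)^{2} - 43509 = \left(\frac{98}{25}\right)^{2} - 43509 = \frac{9604}{625} - 43509 = - \frac{27183521}{625}$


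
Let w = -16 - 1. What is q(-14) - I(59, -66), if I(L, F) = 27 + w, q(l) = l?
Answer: -24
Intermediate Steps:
w = -17
I(L, F) = 10 (I(L, F) = 27 - 17 = 10)
q(-14) - I(59, -66) = -14 - 1*10 = -14 - 10 = -24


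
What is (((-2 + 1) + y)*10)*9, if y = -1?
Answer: -180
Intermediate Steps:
(((-2 + 1) + y)*10)*9 = (((-2 + 1) - 1)*10)*9 = ((-1 - 1)*10)*9 = -2*10*9 = -20*9 = -180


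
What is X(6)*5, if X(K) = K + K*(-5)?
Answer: -120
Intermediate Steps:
X(K) = -4*K (X(K) = K - 5*K = -4*K)
X(6)*5 = -4*6*5 = -24*5 = -120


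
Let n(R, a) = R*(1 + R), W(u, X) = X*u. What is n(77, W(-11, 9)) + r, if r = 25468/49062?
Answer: 147345920/24531 ≈ 6006.5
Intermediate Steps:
r = 12734/24531 (r = 25468*(1/49062) = 12734/24531 ≈ 0.51910)
n(77, W(-11, 9)) + r = 77*(1 + 77) + 12734/24531 = 77*78 + 12734/24531 = 6006 + 12734/24531 = 147345920/24531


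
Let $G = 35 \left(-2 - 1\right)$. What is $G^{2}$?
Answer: $11025$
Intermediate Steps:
$G = -105$ ($G = 35 \left(-2 - 1\right) = 35 \left(-3\right) = -105$)
$G^{2} = \left(-105\right)^{2} = 11025$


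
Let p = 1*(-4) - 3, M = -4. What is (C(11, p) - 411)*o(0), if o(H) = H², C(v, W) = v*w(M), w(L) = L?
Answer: 0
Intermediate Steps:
p = -7 (p = -4 - 3 = -7)
C(v, W) = -4*v (C(v, W) = v*(-4) = -4*v)
(C(11, p) - 411)*o(0) = (-4*11 - 411)*0² = (-44 - 411)*0 = -455*0 = 0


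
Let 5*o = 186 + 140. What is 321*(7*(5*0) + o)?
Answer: 104646/5 ≈ 20929.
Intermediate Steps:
o = 326/5 (o = (186 + 140)/5 = (⅕)*326 = 326/5 ≈ 65.200)
321*(7*(5*0) + o) = 321*(7*(5*0) + 326/5) = 321*(7*0 + 326/5) = 321*(0 + 326/5) = 321*(326/5) = 104646/5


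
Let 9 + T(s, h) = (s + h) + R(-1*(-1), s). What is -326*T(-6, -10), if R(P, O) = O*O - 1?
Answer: -3260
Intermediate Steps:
R(P, O) = -1 + O² (R(P, O) = O² - 1 = -1 + O²)
T(s, h) = -10 + h + s + s² (T(s, h) = -9 + ((s + h) + (-1 + s²)) = -9 + ((h + s) + (-1 + s²)) = -9 + (-1 + h + s + s²) = -10 + h + s + s²)
-326*T(-6, -10) = -326*(-10 - 10 - 6 + (-6)²) = -326*(-10 - 10 - 6 + 36) = -326*10 = -3260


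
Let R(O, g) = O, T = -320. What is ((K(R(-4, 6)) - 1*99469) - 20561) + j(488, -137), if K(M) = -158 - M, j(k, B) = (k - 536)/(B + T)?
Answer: -54924040/457 ≈ -1.2018e+5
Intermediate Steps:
j(k, B) = (-536 + k)/(-320 + B) (j(k, B) = (k - 536)/(B - 320) = (-536 + k)/(-320 + B))
((K(R(-4, 6)) - 1*99469) - 20561) + j(488, -137) = (((-158 - 1*(-4)) - 1*99469) - 20561) + (-536 + 488)/(-320 - 137) = (((-158 + 4) - 99469) - 20561) - 48/(-457) = ((-154 - 99469) - 20561) - 1/457*(-48) = (-99623 - 20561) + 48/457 = -120184 + 48/457 = -54924040/457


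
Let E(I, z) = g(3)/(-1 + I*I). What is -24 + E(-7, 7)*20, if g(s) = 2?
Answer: -139/6 ≈ -23.167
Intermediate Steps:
E(I, z) = 2/(-1 + I**2) (E(I, z) = 2/(-1 + I*I) = 2/(-1 + I**2))
-24 + E(-7, 7)*20 = -24 + (2/(-1 + (-7)**2))*20 = -24 + (2/(-1 + 49))*20 = -24 + (2/48)*20 = -24 + (2*(1/48))*20 = -24 + (1/24)*20 = -24 + 5/6 = -139/6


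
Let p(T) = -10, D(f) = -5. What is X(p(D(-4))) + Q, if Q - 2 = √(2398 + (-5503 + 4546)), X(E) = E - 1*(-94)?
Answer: 86 + √1441 ≈ 123.96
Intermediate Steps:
X(E) = 94 + E (X(E) = E + 94 = 94 + E)
Q = 2 + √1441 (Q = 2 + √(2398 + (-5503 + 4546)) = 2 + √(2398 - 957) = 2 + √1441 ≈ 39.961)
X(p(D(-4))) + Q = (94 - 10) + (2 + √1441) = 84 + (2 + √1441) = 86 + √1441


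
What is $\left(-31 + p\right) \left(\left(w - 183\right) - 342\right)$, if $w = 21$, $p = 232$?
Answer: $-101304$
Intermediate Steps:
$\left(-31 + p\right) \left(\left(w - 183\right) - 342\right) = \left(-31 + 232\right) \left(\left(21 - 183\right) - 342\right) = 201 \left(-162 - 342\right) = 201 \left(-504\right) = -101304$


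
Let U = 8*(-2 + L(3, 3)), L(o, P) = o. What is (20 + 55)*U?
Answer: 600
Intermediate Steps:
U = 8 (U = 8*(-2 + 3) = 8*1 = 8)
(20 + 55)*U = (20 + 55)*8 = 75*8 = 600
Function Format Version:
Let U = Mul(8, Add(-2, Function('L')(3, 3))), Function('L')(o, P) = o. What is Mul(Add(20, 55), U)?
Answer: 600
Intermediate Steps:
U = 8 (U = Mul(8, Add(-2, 3)) = Mul(8, 1) = 8)
Mul(Add(20, 55), U) = Mul(Add(20, 55), 8) = Mul(75, 8) = 600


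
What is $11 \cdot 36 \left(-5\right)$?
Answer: $-1980$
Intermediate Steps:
$11 \cdot 36 \left(-5\right) = 396 \left(-5\right) = -1980$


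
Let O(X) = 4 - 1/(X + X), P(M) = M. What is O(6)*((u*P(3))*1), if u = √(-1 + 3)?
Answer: 47*√2/4 ≈ 16.617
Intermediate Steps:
u = √2 ≈ 1.4142
O(X) = 4 - 1/(2*X)
O(6)*((u*P(3))*1) = (4 - ½/6)*((√2*3)*1) = (4 - ½*⅙)*((3*√2)*1) = (4 - 1/12)*(3*√2) = 47*(3*√2)/12 = 47*√2/4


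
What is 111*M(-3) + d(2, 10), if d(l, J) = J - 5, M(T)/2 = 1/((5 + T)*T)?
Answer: -32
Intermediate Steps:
M(T) = 2/(T*(5 + T)) (M(T) = 2*(1/((5 + T)*T)) = 2*(1/(T*(5 + T))) = 2/(T*(5 + T)))
d(l, J) = -5 + J
111*M(-3) + d(2, 10) = 111*(2/(-3*(5 - 3))) + (-5 + 10) = 111*(2*(-⅓)/2) + 5 = 111*(2*(-⅓)*(½)) + 5 = 111*(-⅓) + 5 = -37 + 5 = -32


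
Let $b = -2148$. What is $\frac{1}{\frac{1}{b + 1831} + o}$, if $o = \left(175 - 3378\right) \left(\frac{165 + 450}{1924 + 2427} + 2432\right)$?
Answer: $- \frac{1379267}{10744695078048} \approx -1.2837 \cdot 10^{-7}$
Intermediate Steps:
$o = - \frac{33894937141}{4351}$ ($o = - 3203 \left(\frac{615}{4351} + 2432\right) = \left(-3203\right) \frac{10582247}{4351} = - \frac{33894937141}{4351} \approx -7.7902 \cdot 10^{6}$)
$\frac{1}{\frac{1}{b + 1831} + o} = \frac{1}{\frac{1}{-2148 + 1831} - \frac{33894937141}{4351}} = \frac{1}{\frac{1}{-317} - \frac{33894937141}{4351}} = \frac{1}{- \frac{1}{317} - \frac{33894937141}{4351}} = \frac{1}{- \frac{10744695078048}{1379267}} = - \frac{1379267}{10744695078048}$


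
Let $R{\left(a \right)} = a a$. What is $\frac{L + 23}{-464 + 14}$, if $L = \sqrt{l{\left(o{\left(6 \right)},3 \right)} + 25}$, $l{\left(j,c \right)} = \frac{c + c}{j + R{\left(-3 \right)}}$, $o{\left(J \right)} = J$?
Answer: $- \frac{23}{450} - \frac{\sqrt{635}}{2250} \approx -0.062311$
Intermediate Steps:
$R{\left(a \right)} = a^{2}$
$l{\left(j,c \right)} = \frac{2 c}{9 + j}$ ($l{\left(j,c \right)} = \frac{c + c}{j + \left(-3\right)^{2}} = \frac{2 c}{j + 9} = \frac{2 c}{9 + j}$)
$L = \frac{\sqrt{635}}{5}$ ($L = \sqrt{2 \cdot 3 \frac{1}{9 + 6} + 25} = \sqrt{2 \cdot 3 \cdot \frac{1}{15} + 25} = \sqrt{\frac{2}{5} + 25} = \sqrt{\frac{127}{5}} = \frac{\sqrt{635}}{5} \approx 5.0398$)
$\frac{L + 23}{-464 + 14} = \frac{\frac{\sqrt{635}}{5} + 23}{-464 + 14} = \frac{23 + \frac{\sqrt{635}}{5}}{-450} = \left(23 + \frac{\sqrt{635}}{5}\right) \left(- \frac{1}{450}\right) = - \frac{23}{450} - \frac{\sqrt{635}}{2250}$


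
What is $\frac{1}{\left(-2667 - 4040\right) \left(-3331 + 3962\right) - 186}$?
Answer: $- \frac{1}{4232303} \approx -2.3628 \cdot 10^{-7}$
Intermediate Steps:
$\frac{1}{\left(-2667 - 4040\right) \left(-3331 + 3962\right) - 186} = \frac{1}{\left(-6707\right) 631 - 186} = \frac{1}{-4232117 - 186} = \frac{1}{-4232303} = - \frac{1}{4232303}$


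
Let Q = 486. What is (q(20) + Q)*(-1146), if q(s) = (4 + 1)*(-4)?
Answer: -534036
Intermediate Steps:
q(s) = -20 (q(s) = 5*(-4) = -20)
(q(20) + Q)*(-1146) = (-20 + 486)*(-1146) = 466*(-1146) = -534036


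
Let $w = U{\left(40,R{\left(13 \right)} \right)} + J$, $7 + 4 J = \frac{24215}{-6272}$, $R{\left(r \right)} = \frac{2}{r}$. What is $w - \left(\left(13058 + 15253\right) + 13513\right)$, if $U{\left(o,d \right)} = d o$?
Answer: $- \frac{13639525163}{326144} \approx -41821.0$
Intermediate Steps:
$J = - \frac{68119}{25088}$ ($J = - \frac{7}{4} + \frac{24215 \frac{1}{-6272}}{4} = - \frac{7}{4} + \frac{24215 \left(- \frac{1}{6272}\right)}{4} = - \frac{7}{4} + \frac{1}{4} \left(- \frac{24215}{6272}\right) = - \frac{7}{4} - \frac{24215}{25088} = - \frac{68119}{25088} \approx -2.7152$)
$w = \frac{1121493}{326144}$ ($w = \frac{2}{13} \cdot 40 - \frac{68119}{25088} = \frac{80}{13} - \frac{68119}{25088} = \frac{1121493}{326144} \approx 3.4386$)
$w - \left(\left(13058 + 15253\right) + 13513\right) = \frac{1121493}{326144} - \left(\left(13058 + 15253\right) + 13513\right) = \frac{1121493}{326144} - \left(28311 + 13513\right) = \frac{1121493}{326144} - 41824 = - \frac{13639525163}{326144}$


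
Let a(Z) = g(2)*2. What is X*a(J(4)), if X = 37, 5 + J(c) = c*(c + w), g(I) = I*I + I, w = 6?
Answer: 444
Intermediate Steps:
g(I) = I + I² (g(I) = I² + I = I + I²)
J(c) = -5 + c*(6 + c) (J(c) = -5 + c*(c + 6) = -5 + c*(6 + c))
a(Z) = 12 (a(Z) = (2*(1 + 2))*2 = (2*3)*2 = 6*2 = 12)
X*a(J(4)) = 37*12 = 444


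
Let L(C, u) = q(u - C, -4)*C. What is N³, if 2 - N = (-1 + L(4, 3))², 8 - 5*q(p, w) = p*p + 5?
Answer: 68921/15625 ≈ 4.4109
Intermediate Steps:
q(p, w) = ⅗ - p²/5 (q(p, w) = 8/5 - (p*p + 5)/5 = 8/5 - (p² + 5)/5 = 8/5 - (5 + p²)/5 = 8/5 + (-1 - p²/5) = ⅗ - p²/5)
L(C, u) = C*(⅗ - (u - C)²/5) (L(C, u) = (⅗ - (u - C)²/5)*C = C*(⅗ - (u - C)²/5))
N = 41/25 (N = 2 - (-1 - ⅕*4*(-3 + (4 - 1*3)²))² = 2 - (-1 - ⅕*4*(-3 + (4 - 3)²))² = 2 - (-1 - ⅕*4*(-3 + 1²))² = 2 - (-1 - ⅕*4*(-3 + 1))² = 2 - (-1 - ⅕*4*(-2))² = 2 - (-1 + 8/5)² = 2 - (⅗)² = 2 - 1*9/25 = 2 - 9/25 = 41/25 ≈ 1.6400)
N³ = (41/25)³ = 68921/15625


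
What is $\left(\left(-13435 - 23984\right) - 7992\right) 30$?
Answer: $-1362330$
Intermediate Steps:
$\left(\left(-13435 - 23984\right) - 7992\right) 30 = \left(-37419 - 7992\right) 30 = \left(-45411\right) 30 = -1362330$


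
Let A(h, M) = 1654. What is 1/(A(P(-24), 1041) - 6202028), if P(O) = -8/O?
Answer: -1/6200374 ≈ -1.6128e-7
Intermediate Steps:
1/(A(P(-24), 1041) - 6202028) = 1/(1654 - 6202028) = 1/(-6200374) = -1/6200374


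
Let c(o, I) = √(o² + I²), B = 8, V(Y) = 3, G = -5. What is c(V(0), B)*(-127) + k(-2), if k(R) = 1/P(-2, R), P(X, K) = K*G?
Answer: ⅒ - 127*√73 ≈ -1085.0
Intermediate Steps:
P(X, K) = -5*K (P(X, K) = K*(-5) = -5*K)
c(o, I) = √(I² + o²)
k(R) = -1/(5*R) (k(R) = 1/(-5*R) = -1/(5*R))
c(V(0), B)*(-127) + k(-2) = √(8² + 3²)*(-127) - ⅕/(-2) = √(64 + 9)*(-127) - ⅕*(-½) = √73*(-127) + ⅒ = -127*√73 + ⅒ = ⅒ - 127*√73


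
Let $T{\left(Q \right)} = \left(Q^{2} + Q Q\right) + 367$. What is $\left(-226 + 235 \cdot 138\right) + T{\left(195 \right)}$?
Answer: $108621$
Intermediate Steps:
$T{\left(Q \right)} = 367 + 2 Q^{2}$ ($T{\left(Q \right)} = \left(Q^{2} + Q^{2}\right) + 367 = 2 Q^{2} + 367 = 367 + 2 Q^{2}$)
$\left(-226 + 235 \cdot 138\right) + T{\left(195 \right)} = \left(-226 + 235 \cdot 138\right) + \left(367 + 2 \cdot 195^{2}\right) = \left(-226 + 32430\right) + \left(367 + 2 \cdot 38025\right) = 32204 + \left(367 + 76050\right) = 32204 + 76417 = 108621$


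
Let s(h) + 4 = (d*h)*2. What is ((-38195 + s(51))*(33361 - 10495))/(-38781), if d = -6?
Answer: 98605814/4309 ≈ 22884.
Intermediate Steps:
s(h) = -4 - 12*h (s(h) = -4 - 6*h*2 = -4 - 12*h)
((-38195 + s(51))*(33361 - 10495))/(-38781) = ((-38195 + (-4 - 12*51))*(33361 - 10495))/(-38781) = ((-38195 + (-4 - 612))*22866)*(-1/38781) = ((-38195 - 616)*22866)*(-1/38781) = -38811*22866*(-1/38781) = -887452326*(-1/38781) = 98605814/4309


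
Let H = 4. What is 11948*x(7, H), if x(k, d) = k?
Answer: 83636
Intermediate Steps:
11948*x(7, H) = 11948*7 = 83636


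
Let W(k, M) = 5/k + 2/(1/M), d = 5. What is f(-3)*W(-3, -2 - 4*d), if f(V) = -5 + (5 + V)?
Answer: 137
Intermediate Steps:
f(V) = V
W(k, M) = 2*M + 5/k (W(k, M) = 5/k + 2*M = 2*M + 5/k)
f(-3)*W(-3, -2 - 4*d) = -3*(2*(-2 - 4*5) + 5/(-3)) = -3*(2*(-2 - 20) + 5*(-⅓)) = -3*(2*(-22) - 5/3) = -3*(-44 - 5/3) = -3*(-137/3) = 137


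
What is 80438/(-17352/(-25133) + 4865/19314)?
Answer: 39046114377756/457408573 ≈ 85364.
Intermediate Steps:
80438/(-17352/(-25133) + 4865/19314) = 80438/(-17352*(-1/25133) + 4865*(1/19314)) = 80438/(17352/25133 + 4865/19314) = 80438/(457408573/485418762) = 80438*(485418762/457408573) = 39046114377756/457408573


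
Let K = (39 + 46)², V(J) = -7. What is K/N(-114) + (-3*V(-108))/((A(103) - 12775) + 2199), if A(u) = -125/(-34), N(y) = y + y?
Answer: -2597254067/81956652 ≈ -31.691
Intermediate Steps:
N(y) = 2*y
A(u) = 125/34 (A(u) = -125*(-1/34) = 125/34)
K = 7225 (K = 85² = 7225)
K/N(-114) + (-3*V(-108))/((A(103) - 12775) + 2199) = 7225/((2*(-114))) + (-3*(-7))/((125/34 - 12775) + 2199) = 7225/(-228) + 21/(-434225/34 + 2199) = 7225*(-1/228) + 21/(-359459/34) = -7225/228 + 21*(-34/359459) = -7225/228 - 714/359459 = -2597254067/81956652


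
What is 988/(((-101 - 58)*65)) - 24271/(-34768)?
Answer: 314209/521520 ≈ 0.60249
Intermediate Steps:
988/(((-101 - 58)*65)) - 24271/(-34768) = 988/((-159*65)) - 24271*(-1/34768) = 988/(-10335) + 24271/34768 = 988*(-1/10335) + 24271/34768 = -76/795 + 24271/34768 = 314209/521520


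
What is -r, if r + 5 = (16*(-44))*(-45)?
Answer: -31675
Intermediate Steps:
r = 31675 (r = -5 + (16*(-44))*(-45) = -5 - 704*(-45) = -5 + 31680 = 31675)
-r = -1*31675 = -31675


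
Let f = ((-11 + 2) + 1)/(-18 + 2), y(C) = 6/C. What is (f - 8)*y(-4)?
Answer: 45/4 ≈ 11.250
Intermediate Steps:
f = ½ (f = (-9 + 1)/(-16) = -8*(-1/16) = ½ ≈ 0.50000)
(f - 8)*y(-4) = (½ - 8)*(6/(-4)) = -45*(-1)/4 = -15/2*(-3/2) = 45/4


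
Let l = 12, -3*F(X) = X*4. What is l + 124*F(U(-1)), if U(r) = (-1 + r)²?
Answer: -1948/3 ≈ -649.33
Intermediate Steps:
F(X) = -4*X/3 (F(X) = -X*4/3 = -4*X/3)
l + 124*F(U(-1)) = 12 + 124*(-4*(-1 - 1)²/3) = 12 + 124*(-4/3*(-2)²) = 12 + 124*(-4/3*4) = 12 + 124*(-16/3) = 12 - 1984/3 = -1948/3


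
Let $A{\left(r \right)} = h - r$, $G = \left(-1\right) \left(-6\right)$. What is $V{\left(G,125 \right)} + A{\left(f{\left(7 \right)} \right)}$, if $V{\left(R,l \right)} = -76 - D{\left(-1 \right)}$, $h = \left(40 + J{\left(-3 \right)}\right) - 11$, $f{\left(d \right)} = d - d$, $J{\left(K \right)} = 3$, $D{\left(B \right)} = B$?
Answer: $-43$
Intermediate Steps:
$f{\left(d \right)} = 0$
$h = 32$ ($h = \left(40 + 3\right) - 11 = 43 - 11 = 32$)
$G = 6$
$V{\left(R,l \right)} = -75$ ($V{\left(R,l \right)} = -76 - -1 = -76 + 1 = -75$)
$A{\left(r \right)} = 32 - r$
$V{\left(G,125 \right)} + A{\left(f{\left(7 \right)} \right)} = -75 + \left(32 - 0\right) = -75 + \left(32 + 0\right) = -75 + 32 = -43$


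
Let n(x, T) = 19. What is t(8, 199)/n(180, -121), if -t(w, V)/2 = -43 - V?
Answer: 484/19 ≈ 25.474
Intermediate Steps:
t(w, V) = 86 + 2*V (t(w, V) = -2*(-43 - V) = 86 + 2*V)
t(8, 199)/n(180, -121) = (86 + 2*199)/19 = (86 + 398)*(1/19) = 484*(1/19) = 484/19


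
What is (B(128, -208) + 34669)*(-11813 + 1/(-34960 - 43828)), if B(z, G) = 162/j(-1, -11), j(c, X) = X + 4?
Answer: -225719786588045/551516 ≈ -4.0927e+8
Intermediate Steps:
j(c, X) = 4 + X
B(z, G) = -162/7 (B(z, G) = 162/(4 - 11) = 162/(-7) = 162*(-1/7) = -162/7)
(B(128, -208) + 34669)*(-11813 + 1/(-34960 - 43828)) = (-162/7 + 34669)*(-11813 + 1/(-34960 - 43828)) = 242521*(-11813 + 1/(-78788))/7 = 242521*(-11813 - 1/78788)/7 = (242521/7)*(-930722645/78788) = -225719786588045/551516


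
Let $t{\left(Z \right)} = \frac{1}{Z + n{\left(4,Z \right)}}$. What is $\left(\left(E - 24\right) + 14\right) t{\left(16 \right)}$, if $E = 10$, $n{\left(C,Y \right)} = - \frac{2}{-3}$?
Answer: $0$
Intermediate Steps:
$n{\left(C,Y \right)} = \frac{2}{3}$ ($n{\left(C,Y \right)} = \left(-2\right) \left(- \frac{1}{3}\right) = \frac{2}{3}$)
$t{\left(Z \right)} = \frac{1}{\frac{2}{3} + Z}$ ($t{\left(Z \right)} = \frac{1}{Z + \frac{2}{3}} = \frac{1}{\frac{2}{3} + Z}$)
$\left(\left(E - 24\right) + 14\right) t{\left(16 \right)} = \left(\left(10 - 24\right) + 14\right) \frac{3}{2 + 3 \cdot 16} = \left(-14 + 14\right) \frac{3}{2 + 48} = 0 \cdot \frac{3}{50} = 0$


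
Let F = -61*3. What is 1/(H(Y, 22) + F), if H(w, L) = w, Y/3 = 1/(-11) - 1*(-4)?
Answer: -11/1884 ≈ -0.0058386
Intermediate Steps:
Y = 129/11 (Y = 3*(1/(-11) - 1*(-4)) = 3*(-1/11 + 4) = 3*(43/11) = 129/11 ≈ 11.727)
F = -183
1/(H(Y, 22) + F) = 1/(129/11 - 183) = 1/(-1884/11) = -11/1884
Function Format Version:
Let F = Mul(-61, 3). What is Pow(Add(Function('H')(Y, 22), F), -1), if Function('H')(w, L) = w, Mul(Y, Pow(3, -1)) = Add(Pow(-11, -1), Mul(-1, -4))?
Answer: Rational(-11, 1884) ≈ -0.0058386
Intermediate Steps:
Y = Rational(129, 11) (Y = Mul(3, Add(Pow(-11, -1), Mul(-1, -4))) = Mul(3, Add(Rational(-1, 11), 4)) = Mul(3, Rational(43, 11)) = Rational(129, 11) ≈ 11.727)
F = -183
Pow(Add(Function('H')(Y, 22), F), -1) = Pow(Add(Rational(129, 11), -183), -1) = Pow(Rational(-1884, 11), -1) = Rational(-11, 1884)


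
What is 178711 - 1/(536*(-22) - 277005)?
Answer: 51611200668/288797 ≈ 1.7871e+5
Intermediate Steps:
178711 - 1/(536*(-22) - 277005) = 178711 - 1/(-11792 - 277005) = 178711 - 1/(-288797) = 178711 - 1*(-1/288797) = 178711 + 1/288797 = 51611200668/288797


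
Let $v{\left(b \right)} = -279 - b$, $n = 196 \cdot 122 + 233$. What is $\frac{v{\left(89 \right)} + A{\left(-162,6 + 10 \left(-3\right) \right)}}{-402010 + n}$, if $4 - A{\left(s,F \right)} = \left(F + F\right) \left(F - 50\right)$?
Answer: $\frac{3916}{377865} \approx 0.010363$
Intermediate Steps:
$n = 24145$ ($n = 23912 + 233 = 24145$)
$A{\left(s,F \right)} = 4 - 2 F \left(-50 + F\right)$ ($A{\left(s,F \right)} = 4 - \left(F + F\right) \left(F - 50\right) = 4 - 2 F \left(-50 + F\right)$)
$\frac{v{\left(89 \right)} + A{\left(-162,6 + 10 \left(-3\right) \right)}}{-402010 + n} = \frac{\left(-279 - 89\right) + \left(4 - 2 \left(6 + 10 \left(-3\right)\right)^{2} + 100 \left(6 + 10 \left(-3\right)\right)\right)}{-402010 + 24145} = \frac{\left(-279 - 89\right) + \left(4 - 2 \left(6 - 30\right)^{2} + 100 \left(6 - 30\right)\right)}{-377865} = \left(-368 + \left(4 - 2 \left(-24\right)^{2} + 100 \left(-24\right)\right)\right) \left(- \frac{1}{377865}\right) = \left(-368 - 3548\right) \left(- \frac{1}{377865}\right) = \left(-3916\right) \left(- \frac{1}{377865}\right) = \frac{3916}{377865}$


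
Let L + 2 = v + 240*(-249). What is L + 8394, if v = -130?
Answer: -51498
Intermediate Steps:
L = -59892 (L = -2 + (-130 + 240*(-249)) = -2 + (-130 - 59760) = -2 - 59890 = -59892)
L + 8394 = -59892 + 8394 = -51498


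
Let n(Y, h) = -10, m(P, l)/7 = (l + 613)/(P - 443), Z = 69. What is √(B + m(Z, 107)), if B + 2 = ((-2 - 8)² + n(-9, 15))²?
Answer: √282707722/187 ≈ 89.914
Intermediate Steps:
m(P, l) = 7*(613 + l)/(-443 + P) (m(P, l) = 7*((l + 613)/(P - 443)) = 7*((613 + l)/(-443 + P)) = 7*(613 + l)/(-443 + P))
B = 8098 (B = -2 + ((-2 - 8)² - 10)² = -2 + ((-10)² - 10)² = -2 + (100 - 10)² = -2 + 90² = -2 + 8100 = 8098)
√(B + m(Z, 107)) = √(8098 + 7*(613 + 107)/(-443 + 69)) = √(8098 + 7*720/(-374)) = √(8098 + 7*(-1/374)*720) = √(8098 - 2520/187) = √(1511806/187) = √282707722/187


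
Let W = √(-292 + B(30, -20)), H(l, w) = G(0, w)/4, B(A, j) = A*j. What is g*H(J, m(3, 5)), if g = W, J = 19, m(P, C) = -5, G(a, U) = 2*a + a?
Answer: 0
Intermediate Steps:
G(a, U) = 3*a
H(l, w) = 0 (H(l, w) = (3*0)/4 = 0*(¼) = 0)
W = 2*I*√223 (W = √(-292 + 30*(-20)) = √(-292 - 600) = √(-892) = 2*I*√223 ≈ 29.866*I)
g = 2*I*√223 ≈ 29.866*I
g*H(J, m(3, 5)) = (2*I*√223)*0 = 0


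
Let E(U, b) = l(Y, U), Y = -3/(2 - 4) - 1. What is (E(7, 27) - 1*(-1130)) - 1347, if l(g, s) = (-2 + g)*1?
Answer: -437/2 ≈ -218.50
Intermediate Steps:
Y = ½ (Y = -3/(-2) - 1 = -3*(-½) - 1 = 3/2 - 1 = ½ ≈ 0.50000)
l(g, s) = -2 + g
E(U, b) = -3/2 (E(U, b) = -2 + ½ = -3/2)
(E(7, 27) - 1*(-1130)) - 1347 = (-3/2 - 1*(-1130)) - 1347 = (-3/2 + 1130) - 1347 = 2257/2 - 1347 = -437/2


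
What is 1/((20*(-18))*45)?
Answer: -1/16200 ≈ -6.1728e-5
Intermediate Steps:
1/((20*(-18))*45) = 1/(-360*45) = 1/(-16200) = -1/16200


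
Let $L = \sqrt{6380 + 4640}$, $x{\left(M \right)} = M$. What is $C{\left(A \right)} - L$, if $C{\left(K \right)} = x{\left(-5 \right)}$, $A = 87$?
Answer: $-5 - 2 \sqrt{2755} \approx -109.98$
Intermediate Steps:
$C{\left(K \right)} = -5$
$L = 2 \sqrt{2755}$ ($L = \sqrt{11020} = 2 \sqrt{2755} \approx 104.98$)
$C{\left(A \right)} - L = -5 - 2 \sqrt{2755}$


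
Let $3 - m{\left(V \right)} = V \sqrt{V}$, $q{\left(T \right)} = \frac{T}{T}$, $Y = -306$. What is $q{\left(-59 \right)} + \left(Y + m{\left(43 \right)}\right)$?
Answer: $-302 - 43 \sqrt{43} \approx -583.97$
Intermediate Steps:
$q{\left(T \right)} = 1$
$m{\left(V \right)} = 3 - V^{\frac{3}{2}}$ ($m{\left(V \right)} = 3 - V \sqrt{V} = 3 - V^{\frac{3}{2}}$)
$q{\left(-59 \right)} + \left(Y + m{\left(43 \right)}\right) = 1 - \left(303 + 43^{\frac{3}{2}}\right) = 1 - \left(303 + 43 \sqrt{43}\right) = -302 - 43 \sqrt{43}$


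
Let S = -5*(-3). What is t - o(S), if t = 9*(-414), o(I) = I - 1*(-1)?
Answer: -3742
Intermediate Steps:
S = 15
o(I) = 1 + I (o(I) = I + 1 = 1 + I)
t = -3726
t - o(S) = -3726 - (1 + 15) = -3726 - 1*16 = -3726 - 16 = -3742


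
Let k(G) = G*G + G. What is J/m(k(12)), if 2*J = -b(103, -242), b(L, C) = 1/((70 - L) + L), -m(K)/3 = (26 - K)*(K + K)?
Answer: -1/17035200 ≈ -5.8702e-8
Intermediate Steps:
k(G) = G + G**2 (k(G) = G**2 + G = G + G**2)
m(K) = -6*K*(26 - K) (m(K) = -3*(26 - K)*(K + K) = -3*(26 - K)*2*K = -6*K*(26 - K))
b(L, C) = 1/70
J = -1/140 (J = (-1*1/70)/2 = (1/2)*(-1/70) = -1/140 ≈ -0.0071429)
J/m(k(12)) = -1/(72*(1 + 12)*(-26 + 12*(1 + 12)))/140 = -1/(936*(-26 + 12*13))/140 = -1/(936*(-26 + 156))/140 = -1/(140*(6*156*130)) = -1/140/121680 = -1/140*1/121680 = -1/17035200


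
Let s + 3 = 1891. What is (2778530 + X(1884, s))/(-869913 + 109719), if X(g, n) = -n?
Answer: -1388321/380097 ≈ -3.6525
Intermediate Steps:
s = 1888 (s = -3 + 1891 = 1888)
(2778530 + X(1884, s))/(-869913 + 109719) = (2778530 - 1*1888)/(-869913 + 109719) = (2778530 - 1888)/(-760194) = 2776642*(-1/760194) = -1388321/380097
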